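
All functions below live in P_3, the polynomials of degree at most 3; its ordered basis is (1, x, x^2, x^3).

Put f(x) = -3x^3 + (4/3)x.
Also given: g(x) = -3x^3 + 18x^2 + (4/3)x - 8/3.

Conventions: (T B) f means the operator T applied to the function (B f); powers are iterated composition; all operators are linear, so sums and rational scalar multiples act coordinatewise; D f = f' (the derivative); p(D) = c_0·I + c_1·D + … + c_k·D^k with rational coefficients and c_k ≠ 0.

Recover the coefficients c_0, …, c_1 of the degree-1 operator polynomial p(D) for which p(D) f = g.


D^0 f = -3x^3 + (4/3)x
D^1 f = -9x^2 + 4/3
matching coefficients of g against c_0 f + c_1 Df + … from the top degree down determines the c_i
solution: c_0 = 1, c_1 = -2

p(D) = I − 2·D, i.e. c_0 = 1, c_1 = -2


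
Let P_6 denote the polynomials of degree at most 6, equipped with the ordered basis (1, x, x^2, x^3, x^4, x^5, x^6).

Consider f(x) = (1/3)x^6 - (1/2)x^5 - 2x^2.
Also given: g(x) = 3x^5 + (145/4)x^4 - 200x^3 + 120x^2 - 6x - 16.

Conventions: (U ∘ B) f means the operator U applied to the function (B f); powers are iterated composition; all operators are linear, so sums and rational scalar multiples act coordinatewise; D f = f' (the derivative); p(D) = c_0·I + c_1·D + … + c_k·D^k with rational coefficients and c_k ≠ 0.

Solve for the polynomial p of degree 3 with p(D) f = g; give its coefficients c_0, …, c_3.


D^0 f = (1/3)x^6 - (1/2)x^5 - 2x^2
D^1 f = 2x^5 - (5/2)x^4 - 4x
D^2 f = 10x^4 - 10x^3 - 4
D^3 f = 40x^3 - 30x^2
matching coefficients of g against c_0 f + c_1 Df + … from the top degree down determines the c_i
solution: c_0 = 0, c_1 = 3/2, c_2 = 4, c_3 = -4

p(D) = (3/2)·D + 4·D^2 − 4·D^3, i.e. c_0 = 0, c_1 = 3/2, c_2 = 4, c_3 = -4


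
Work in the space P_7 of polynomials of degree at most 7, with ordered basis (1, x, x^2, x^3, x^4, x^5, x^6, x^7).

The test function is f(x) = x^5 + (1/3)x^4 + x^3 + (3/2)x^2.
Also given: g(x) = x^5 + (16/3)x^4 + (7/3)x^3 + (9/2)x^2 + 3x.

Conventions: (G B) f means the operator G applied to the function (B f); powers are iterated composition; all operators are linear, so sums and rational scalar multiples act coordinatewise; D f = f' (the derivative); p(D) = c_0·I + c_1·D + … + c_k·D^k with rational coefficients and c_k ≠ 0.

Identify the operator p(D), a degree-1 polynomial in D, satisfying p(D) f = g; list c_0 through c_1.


c_0 = 1, c_1 = 1

D^0 f = x^5 + (1/3)x^4 + x^3 + (3/2)x^2
D^1 f = 5x^4 + (4/3)x^3 + 3x^2 + 3x
matching coefficients of g against c_0 f + c_1 Df + … from the top degree down determines the c_i
solution: c_0 = 1, c_1 = 1


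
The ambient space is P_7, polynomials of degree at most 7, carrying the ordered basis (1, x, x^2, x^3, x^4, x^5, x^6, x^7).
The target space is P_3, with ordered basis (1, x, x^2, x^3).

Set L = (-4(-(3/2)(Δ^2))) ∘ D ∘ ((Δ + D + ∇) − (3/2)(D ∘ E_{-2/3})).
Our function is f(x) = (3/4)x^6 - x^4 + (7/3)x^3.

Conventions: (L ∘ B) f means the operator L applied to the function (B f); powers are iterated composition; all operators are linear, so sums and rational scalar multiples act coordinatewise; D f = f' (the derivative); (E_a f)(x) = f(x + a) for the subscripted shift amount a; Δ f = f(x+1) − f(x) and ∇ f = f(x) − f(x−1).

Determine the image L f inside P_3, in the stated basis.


the image equals g(x) = 2430x^2 + 8100x + 5859

Δ f = (9/2)x^5 + (45/4)x^4 + 11x^3 + (49/4)x^2 + (15/2)x + 25/12
D f = (9/2)x^5 - 4x^3 + 7x^2
∇ f = (9/2)x^5 - (45/4)x^4 + 11x^3 + (7/4)x^2 - (13/2)x + 31/12
(Δ + D + ∇) f = (27/2)x^5 + 18x^3 + 21x^2 + x + 14/3
E_{-2/3} f = (3/4)x^6 - 3x^5 + 4x^4 + (5/9)x^3 - (46/9)x^2 + (100/27)x - 200/243
D E_{-2/3} f = (9/2)x^5 - 15x^4 + 16x^3 + (5/3)x^2 - (92/9)x + 100/27
(-(3/2)(D ∘ E_{-2/3})) f = -(27/4)x^5 + (45/2)x^4 - 24x^3 - (5/2)x^2 + (46/3)x - 50/9
((Δ + D + ∇) − (3/2)(D ∘ E_{-2/3})) f = (27/4)x^5 + (45/2)x^4 - 6x^3 + (37/2)x^2 + (49/3)x - 8/9
D ((Δ + D + ∇) − (3/2)(D ∘ E_{-2/3})) f = (135/4)x^4 + 90x^3 - 18x^2 + 37x + 49/3
Δ D ((Δ + D + ∇) − (3/2)(D ∘ E_{-2/3})) f = 135x^3 + (945/2)x^2 + 369x + 571/4
Δ Δ D ((Δ + D + ∇) − (3/2)(D ∘ E_{-2/3})) f = 405x^2 + 1350x + 1953/2
(-(3/2)(Δ^2)) D ((Δ + D + ∇) − (3/2)(D ∘ E_{-2/3})) f = -(1215/2)x^2 - 2025x - 5859/4
(-4(-(3/2)(Δ^2))) D ((Δ + D + ∇) − (3/2)(D ∘ E_{-2/3})) f = 2430x^2 + 8100x + 5859


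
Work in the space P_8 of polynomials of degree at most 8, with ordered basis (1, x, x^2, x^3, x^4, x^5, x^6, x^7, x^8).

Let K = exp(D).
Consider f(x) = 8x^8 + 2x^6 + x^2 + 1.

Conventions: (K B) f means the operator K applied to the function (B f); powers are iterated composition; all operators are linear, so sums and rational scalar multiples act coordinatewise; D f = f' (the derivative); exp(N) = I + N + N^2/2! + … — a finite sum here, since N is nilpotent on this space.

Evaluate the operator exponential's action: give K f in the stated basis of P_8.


order-1 term: 64x^7 + 12x^5 + 2x
order-2 term: 224x^6 + 30x^4 + 1
order-3 term: 448x^5 + 40x^3
order-4 term: 560x^4 + 30x^2
order-5 term: 448x^3 + 12x
order-6 term: 224x^2 + 2
order-7 term: 64x
order-8 term: 8
the series for exp(D) f terminates at order 8
exp(D) f = 8x^8 + 64x^7 + 226x^6 + 460x^5 + 590x^4 + 488x^3 + 255x^2 + 78x + 12

the image equals g(x) = 8x^8 + 64x^7 + 226x^6 + 460x^5 + 590x^4 + 488x^3 + 255x^2 + 78x + 12


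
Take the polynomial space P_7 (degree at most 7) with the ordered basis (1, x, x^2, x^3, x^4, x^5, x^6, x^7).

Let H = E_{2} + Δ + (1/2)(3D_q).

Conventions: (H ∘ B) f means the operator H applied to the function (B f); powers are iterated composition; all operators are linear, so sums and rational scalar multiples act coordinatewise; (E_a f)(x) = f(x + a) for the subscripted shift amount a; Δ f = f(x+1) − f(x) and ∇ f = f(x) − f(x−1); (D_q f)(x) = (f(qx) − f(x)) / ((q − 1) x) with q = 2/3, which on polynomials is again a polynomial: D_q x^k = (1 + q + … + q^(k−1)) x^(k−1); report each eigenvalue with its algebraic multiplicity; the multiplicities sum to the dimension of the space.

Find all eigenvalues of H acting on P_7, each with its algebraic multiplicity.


λ = 1 (multiplicity 8)

image of 1: 1
image of x: x + 9/2
image of x^2: x^2 + (17/2)x + 5
image of x^3: x^3 + (73/6)x^2 + 15x + 9
image of x^4: x^4 + (281/18)x^3 + 30x^2 + 36x + 17
image of x^5: x^5 + (1021/54)x^4 + 50x^3 + 90x^2 + 85x + 33
image of x^6: x^6 + (3581/162)x^5 + 75x^4 + 180x^3 + 255x^2 + 198x + 65
image of x^7: x^7 + (12265/486)x^6 + 105x^5 + 315x^4 + 595x^3 + 693x^2 + 455x + 129
the matrix is upper triangular; its diagonal is (1, 1, 1, 1, 1, 1, 1, 1)
for a triangular matrix the eigenvalues are the diagonal entries, with algebraic multiplicity their repetition count


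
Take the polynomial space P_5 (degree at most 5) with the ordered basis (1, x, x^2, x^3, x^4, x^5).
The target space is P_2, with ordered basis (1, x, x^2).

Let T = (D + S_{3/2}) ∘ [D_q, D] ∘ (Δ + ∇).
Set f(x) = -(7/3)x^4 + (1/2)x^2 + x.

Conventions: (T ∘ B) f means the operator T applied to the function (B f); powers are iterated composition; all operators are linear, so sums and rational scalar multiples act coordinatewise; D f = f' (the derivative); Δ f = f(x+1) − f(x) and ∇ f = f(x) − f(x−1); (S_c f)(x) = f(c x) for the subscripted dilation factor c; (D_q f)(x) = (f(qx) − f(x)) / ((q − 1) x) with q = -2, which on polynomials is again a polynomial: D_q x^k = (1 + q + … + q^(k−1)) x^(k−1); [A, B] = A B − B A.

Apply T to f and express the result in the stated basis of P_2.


the result is g(x) = 252x + 168

Δ f = -(28/3)x^3 - 14x^2 - (25/3)x - 5/6
∇ f = -(28/3)x^3 + 14x^2 - (25/3)x + 17/6
(Δ + ∇) f = -(56/3)x^3 - (50/3)x + 2
D (Δ + ∇) f = -56x^2 - 50/3
D_q D (Δ + ∇) f = 56x
D_q (Δ + ∇) f = -56x^2 - 50/3
D D_q (Δ + ∇) f = -112x
[D_q, D] (Δ + ∇) f = 168x
D [D_q, D] (Δ + ∇) f = 168
S_{3/2} [D_q, D] (Δ + ∇) f = 252x
(D + S_{3/2}) [D_q, D] (Δ + ∇) f = 252x + 168


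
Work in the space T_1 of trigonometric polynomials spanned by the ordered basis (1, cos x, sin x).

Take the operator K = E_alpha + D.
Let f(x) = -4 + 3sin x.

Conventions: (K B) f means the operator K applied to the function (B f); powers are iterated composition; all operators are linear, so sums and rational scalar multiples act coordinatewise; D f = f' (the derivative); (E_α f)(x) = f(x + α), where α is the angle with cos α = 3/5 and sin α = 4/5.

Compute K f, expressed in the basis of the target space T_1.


g(x) = -4 + (27/5)cos x + (9/5)sin x

E_alpha f = -4 + (12/5)cos x + (9/5)sin x
D f = 3cos x
(E_alpha + D) f = -4 + (27/5)cos x + (9/5)sin x


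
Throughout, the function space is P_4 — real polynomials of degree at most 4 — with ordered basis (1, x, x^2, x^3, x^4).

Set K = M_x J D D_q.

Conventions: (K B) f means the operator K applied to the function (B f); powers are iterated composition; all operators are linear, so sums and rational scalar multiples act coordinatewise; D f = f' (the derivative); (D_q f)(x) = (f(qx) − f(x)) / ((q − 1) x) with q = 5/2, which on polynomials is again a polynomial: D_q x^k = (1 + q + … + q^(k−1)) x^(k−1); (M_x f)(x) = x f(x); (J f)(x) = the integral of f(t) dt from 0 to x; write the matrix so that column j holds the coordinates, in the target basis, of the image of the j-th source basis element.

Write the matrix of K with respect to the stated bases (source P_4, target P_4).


image of 1: 0
image of x: 0
image of x^2: (7/2)x^2
image of x^3: (39/4)x^3
image of x^4: (203/8)x^4
each image's coordinates form column j of the matrix

the matrix is [[0, 0, 0, 0, 0]; [0, 0, 0, 0, 0]; [0, 0, 7/2, 0, 0]; [0, 0, 0, 39/4, 0]; [0, 0, 0, 0, 203/8]] (rows listed top to bottom)


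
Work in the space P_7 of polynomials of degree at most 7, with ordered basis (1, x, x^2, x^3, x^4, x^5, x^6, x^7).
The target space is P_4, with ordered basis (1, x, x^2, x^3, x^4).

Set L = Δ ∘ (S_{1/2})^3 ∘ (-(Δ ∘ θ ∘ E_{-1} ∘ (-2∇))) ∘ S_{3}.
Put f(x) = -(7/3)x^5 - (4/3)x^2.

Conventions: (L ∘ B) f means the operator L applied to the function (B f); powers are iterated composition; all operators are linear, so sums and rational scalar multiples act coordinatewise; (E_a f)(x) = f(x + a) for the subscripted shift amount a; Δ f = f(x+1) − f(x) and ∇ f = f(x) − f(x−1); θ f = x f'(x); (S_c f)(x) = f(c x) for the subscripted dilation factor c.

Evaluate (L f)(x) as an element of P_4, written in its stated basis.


the image equals g(x) = -(8505/16)x^2 + (76545/16)x - 82215/8

S_{3} f = -567x^5 - 12x^2
∇ S_{3} f = -2835x^4 + 5670x^3 - 5670x^2 + 2811x - 555
(-2∇) S_{3} f = 5670x^4 - 11340x^3 + 11340x^2 - 5622x + 1110
E_{-1} (-2∇) S_{3} f = 5670x^4 - 34020x^3 + 79380x^2 - 85002x + 35082
θ E_{-1} (-2∇) S_{3} f = 22680x^4 - 102060x^3 + 158760x^2 - 85002x
Δ θ E_{-1} (-2∇) S_{3} f = 90720x^3 - 170100x^2 + 102060x - 5622
(-(Δ ∘ θ ∘ E_{-1} ∘ (-2∇))) S_{3} f = -90720x^3 + 170100x^2 - 102060x + 5622
S_{1/2} (-(Δ ∘ θ ∘ E_{-1} ∘ (-2∇))) S_{3} f = -11340x^3 + 42525x^2 - 51030x + 5622
S_{1/2} S_{1/2} (-(Δ ∘ θ ∘ E_{-1} ∘ (-2∇))) S_{3} f = -(2835/2)x^3 + (42525/4)x^2 - 25515x + 5622
S_{1/2} S_{1/2} S_{1/2} (-(Δ ∘ θ ∘ E_{-1} ∘ (-2∇))) S_{3} f = -(2835/16)x^3 + (42525/16)x^2 - (25515/2)x + 5622
Δ (S_{1/2})^3 (-(Δ ∘ θ ∘ E_{-1} ∘ (-2∇))) S_{3} f = -(8505/16)x^2 + (76545/16)x - 82215/8


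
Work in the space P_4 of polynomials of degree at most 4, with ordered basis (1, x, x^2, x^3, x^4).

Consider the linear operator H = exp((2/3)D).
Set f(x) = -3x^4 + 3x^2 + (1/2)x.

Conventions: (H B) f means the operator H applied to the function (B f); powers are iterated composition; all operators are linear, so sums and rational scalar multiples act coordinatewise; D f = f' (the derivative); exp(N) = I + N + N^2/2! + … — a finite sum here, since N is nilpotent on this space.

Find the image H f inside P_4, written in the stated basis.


the image equals g(x) = -3x^4 - 8x^3 - 5x^2 + (17/18)x + 29/27

order-1 term: -8x^3 + 4x + 1/3
order-2 term: -8x^2 + 4/3
order-3 term: -(32/9)x
order-4 term: -16/27
the series for exp((2/3)D) f terminates at order 4
exp((2/3)D) f = -3x^4 - 8x^3 - 5x^2 + (17/18)x + 29/27


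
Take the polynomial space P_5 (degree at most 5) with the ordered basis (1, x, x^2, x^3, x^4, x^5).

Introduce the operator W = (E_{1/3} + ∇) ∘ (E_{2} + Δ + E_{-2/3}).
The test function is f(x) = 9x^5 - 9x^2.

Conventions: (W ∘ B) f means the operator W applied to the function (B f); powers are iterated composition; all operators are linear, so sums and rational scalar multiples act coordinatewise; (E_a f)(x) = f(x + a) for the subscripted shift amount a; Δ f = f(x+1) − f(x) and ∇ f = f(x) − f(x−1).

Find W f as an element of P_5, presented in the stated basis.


E_{2} f = 9x^5 + 90x^4 + 360x^3 + 711x^2 + 684x + 252
Δ f = 45x^4 + 90x^3 + 90x^2 + 27x
E_{-2/3} f = 9x^5 - 30x^4 + 40x^3 - (107/3)x^2 + (188/9)x - 140/27
(E_{2} + Δ + E_{-2/3}) f = 18x^5 + 105x^4 + 490x^3 + (2296/3)x^2 + (6587/9)x + 6664/27
E_{1/3} (E_{2} + Δ + E_{-2/3}) f = 18x^5 + 135x^4 + 650x^3 + 1332x^2 + (12799/9)x + 1786/3
∇ (E_{2} + Δ + E_{-2/3}) f = 90x^4 + 240x^3 + 1020x^2 + (1172/3)x + 3326/9
(E_{1/3} + ∇) (E_{2} + Δ + E_{-2/3}) f = 18x^5 + 225x^4 + 890x^3 + 2352x^2 + (16315/9)x + 8684/9

the image equals g(x) = 18x^5 + 225x^4 + 890x^3 + 2352x^2 + (16315/9)x + 8684/9


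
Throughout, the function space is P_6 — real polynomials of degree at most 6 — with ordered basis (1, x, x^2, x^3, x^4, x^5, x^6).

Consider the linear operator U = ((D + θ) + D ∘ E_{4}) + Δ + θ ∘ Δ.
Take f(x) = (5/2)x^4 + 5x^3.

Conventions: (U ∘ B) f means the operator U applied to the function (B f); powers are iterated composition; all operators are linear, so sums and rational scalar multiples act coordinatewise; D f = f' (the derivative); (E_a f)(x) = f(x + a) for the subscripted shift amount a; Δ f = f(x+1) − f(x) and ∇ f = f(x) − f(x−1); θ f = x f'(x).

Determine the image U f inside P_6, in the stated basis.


D f = 10x^3 + 15x^2
θ f = 10x^4 + 15x^3
(D + θ) f = 10x^4 + 25x^3 + 15x^2
E_{4} f = (5/2)x^4 + 45x^3 + 300x^2 + 880x + 960
D E_{4} f = 10x^3 + 135x^2 + 600x + 880
((D + θ) + D ∘ E_{4}) f = 10x^4 + 35x^3 + 150x^2 + 600x + 880
Δ f = 10x^3 + 30x^2 + 25x + 15/2
Δ f = 10x^3 + 30x^2 + 25x + 15/2
θ Δ f = 30x^3 + 60x^2 + 25x
(((D + θ) + D ∘ E_{4}) + Δ + θ ∘ Δ) f = 10x^4 + 75x^3 + 240x^2 + 650x + 1775/2

the image equals g(x) = 10x^4 + 75x^3 + 240x^2 + 650x + 1775/2


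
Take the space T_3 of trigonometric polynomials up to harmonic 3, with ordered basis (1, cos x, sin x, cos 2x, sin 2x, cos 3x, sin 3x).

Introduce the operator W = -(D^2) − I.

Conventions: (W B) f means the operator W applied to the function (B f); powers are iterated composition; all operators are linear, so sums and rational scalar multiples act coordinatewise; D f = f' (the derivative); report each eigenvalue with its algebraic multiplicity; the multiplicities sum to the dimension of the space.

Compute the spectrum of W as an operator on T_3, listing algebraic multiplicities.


λ = -1 (multiplicity 1), λ = 0 (multiplicity 2), λ = 3 (multiplicity 2), λ = 8 (multiplicity 2)

image of 1: -1
image of cos x: 0
image of sin x: 0
image of cos 2x: 3cos 2x
image of sin 2x: 3sin 2x
image of cos 3x: 8cos 3x
image of sin 3x: 8sin 3x
the matrix is diagonal; its diagonal is (-1, 0, 0, 3, 3, 8, 8)
for a triangular matrix the eigenvalues are the diagonal entries, with algebraic multiplicity their repetition count


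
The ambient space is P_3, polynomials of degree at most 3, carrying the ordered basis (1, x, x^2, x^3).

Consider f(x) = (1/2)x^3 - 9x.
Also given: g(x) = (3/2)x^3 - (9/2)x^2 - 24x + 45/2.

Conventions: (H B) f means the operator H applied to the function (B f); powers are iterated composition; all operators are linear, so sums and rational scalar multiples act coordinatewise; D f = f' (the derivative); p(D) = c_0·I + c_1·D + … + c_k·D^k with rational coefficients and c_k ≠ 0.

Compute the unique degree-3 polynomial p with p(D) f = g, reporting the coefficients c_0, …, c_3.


c_0 = 3, c_1 = -3, c_2 = 1, c_3 = -3/2

D^0 f = (1/2)x^3 - 9x
D^1 f = (3/2)x^2 - 9
D^2 f = 3x
D^3 f = 3
matching coefficients of g against c_0 f + c_1 Df + … from the top degree down determines the c_i
solution: c_0 = 3, c_1 = -3, c_2 = 1, c_3 = -3/2


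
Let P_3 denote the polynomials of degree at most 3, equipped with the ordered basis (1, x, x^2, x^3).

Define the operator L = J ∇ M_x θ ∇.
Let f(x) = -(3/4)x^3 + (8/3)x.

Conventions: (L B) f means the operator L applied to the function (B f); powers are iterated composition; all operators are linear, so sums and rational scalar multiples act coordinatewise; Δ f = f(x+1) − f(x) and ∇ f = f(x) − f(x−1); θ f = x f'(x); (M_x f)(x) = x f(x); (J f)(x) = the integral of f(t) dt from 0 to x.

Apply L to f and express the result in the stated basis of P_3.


the result is g(x) = -(9/2)x^3 + 9x^2 - (27/4)x

∇ f = -(9/4)x^2 + (9/4)x + 23/12
θ ∇ f = -(9/2)x^2 + (9/4)x
M_x θ ∇ f = -(9/2)x^3 + (9/4)x^2
∇ (M_x θ) ∇ f = -(27/2)x^2 + 18x - 27/4
J ∇ (M_x θ) ∇ f = -(9/2)x^3 + 9x^2 - (27/4)x


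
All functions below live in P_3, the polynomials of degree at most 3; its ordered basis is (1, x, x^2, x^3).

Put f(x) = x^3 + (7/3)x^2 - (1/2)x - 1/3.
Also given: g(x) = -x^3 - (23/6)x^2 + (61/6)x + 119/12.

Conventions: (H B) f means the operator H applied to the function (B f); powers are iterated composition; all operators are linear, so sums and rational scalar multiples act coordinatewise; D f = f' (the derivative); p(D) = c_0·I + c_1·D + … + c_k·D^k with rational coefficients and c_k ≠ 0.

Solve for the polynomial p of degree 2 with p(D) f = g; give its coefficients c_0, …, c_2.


p(D) = -I − (1/2)·D + 2·D^2, i.e. c_0 = -1, c_1 = -1/2, c_2 = 2

D^0 f = x^3 + (7/3)x^2 - (1/2)x - 1/3
D^1 f = 3x^2 + (14/3)x - 1/2
D^2 f = 6x + 14/3
matching coefficients of g against c_0 f + c_1 Df + … from the top degree down determines the c_i
solution: c_0 = -1, c_1 = -1/2, c_2 = 2


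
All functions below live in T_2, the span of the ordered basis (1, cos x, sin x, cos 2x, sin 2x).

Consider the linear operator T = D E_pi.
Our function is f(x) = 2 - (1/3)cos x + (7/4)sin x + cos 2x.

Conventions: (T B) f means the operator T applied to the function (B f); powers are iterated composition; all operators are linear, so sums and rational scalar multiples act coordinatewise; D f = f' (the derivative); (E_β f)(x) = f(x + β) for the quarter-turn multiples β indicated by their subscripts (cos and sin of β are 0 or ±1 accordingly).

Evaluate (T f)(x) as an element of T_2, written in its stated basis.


E_pi f = 2 + (1/3)cos x - (7/4)sin x + cos 2x
D E_pi f = -(7/4)cos x - (1/3)sin x - 2sin 2x

the image equals g(x) = -(7/4)cos x - (1/3)sin x - 2sin 2x


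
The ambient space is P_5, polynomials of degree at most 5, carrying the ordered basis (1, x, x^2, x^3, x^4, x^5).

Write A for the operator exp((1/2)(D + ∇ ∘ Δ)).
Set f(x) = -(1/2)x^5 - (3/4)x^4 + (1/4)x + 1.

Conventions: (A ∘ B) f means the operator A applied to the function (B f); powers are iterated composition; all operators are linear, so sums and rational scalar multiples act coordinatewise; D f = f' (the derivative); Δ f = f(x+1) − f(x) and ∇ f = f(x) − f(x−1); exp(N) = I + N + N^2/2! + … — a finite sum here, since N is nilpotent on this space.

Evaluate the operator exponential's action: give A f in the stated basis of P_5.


order-1 term: -(5/4)x^4 - (13/2)x^3 - (9/2)x^2 - (5/2)x - 5/8
order-2 term: -(5/4)x^3 - (69/8)x^2 - 12x - 7/2
order-3 term: -(5/8)x^2 - (33/8)x - 39/8
order-4 term: -(5/32)x - 43/64
order-5 term: -1/64
the series for exp((1/2)(D + ∇ ∘ Δ)) f terminates at order 5
exp((1/2)(D + ∇ ∘ Δ)) f = -(1/2)x^5 - 2x^4 - (31/4)x^3 - (55/4)x^2 - (593/32)x - 139/16

the result is g(x) = -(1/2)x^5 - 2x^4 - (31/4)x^3 - (55/4)x^2 - (593/32)x - 139/16


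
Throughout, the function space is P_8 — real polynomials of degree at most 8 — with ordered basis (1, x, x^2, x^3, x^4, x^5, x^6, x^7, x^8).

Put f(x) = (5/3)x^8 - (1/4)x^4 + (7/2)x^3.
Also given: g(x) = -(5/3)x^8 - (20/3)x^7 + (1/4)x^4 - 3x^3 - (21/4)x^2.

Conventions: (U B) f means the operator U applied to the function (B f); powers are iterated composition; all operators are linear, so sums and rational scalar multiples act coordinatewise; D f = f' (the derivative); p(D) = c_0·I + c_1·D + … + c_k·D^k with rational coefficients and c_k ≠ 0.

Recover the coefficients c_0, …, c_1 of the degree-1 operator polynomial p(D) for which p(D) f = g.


D^0 f = (5/3)x^8 - (1/4)x^4 + (7/2)x^3
D^1 f = (40/3)x^7 - x^3 + (21/2)x^2
matching coefficients of g against c_0 f + c_1 Df + … from the top degree down determines the c_i
solution: c_0 = -1, c_1 = -1/2

c_0 = -1, c_1 = -1/2


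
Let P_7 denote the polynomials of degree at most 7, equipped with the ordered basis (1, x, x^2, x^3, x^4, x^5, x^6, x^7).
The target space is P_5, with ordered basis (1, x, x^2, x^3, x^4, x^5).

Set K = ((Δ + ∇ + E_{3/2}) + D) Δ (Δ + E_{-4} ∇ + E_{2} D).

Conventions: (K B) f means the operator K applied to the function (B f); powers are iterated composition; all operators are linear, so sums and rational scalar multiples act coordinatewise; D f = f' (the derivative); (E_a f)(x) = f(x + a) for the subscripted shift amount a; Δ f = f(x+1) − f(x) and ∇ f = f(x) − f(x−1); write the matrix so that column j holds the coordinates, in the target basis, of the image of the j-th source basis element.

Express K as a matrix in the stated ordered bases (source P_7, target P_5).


the matrix is [[0, 0, 6, 78, 311, 5680, -54775/8, 529361/2]; [0, 0, 0, 18, 312, 1555, 34080, -383425/8]; [0, 0, 0, 0, 36, 780, 4665, 119280]; [0, 0, 0, 0, 0, 60, 1560, 10885]; [0, 0, 0, 0, 0, 0, 90, 2730]; [0, 0, 0, 0, 0, 0, 0, 126]] (rows listed top to bottom)

image of 1: 0
image of x: 0
image of x^2: 6
image of x^3: 18x + 78
image of x^4: 36x^2 + 312x + 311
image of x^5: 60x^3 + 780x^2 + 1555x + 5680
image of x^6: 90x^4 + 1560x^3 + 4665x^2 + 34080x - 54775/8
image of x^7: 126x^5 + 2730x^4 + 10885x^3 + 119280x^2 - (383425/8)x + 529361/2
each image's coordinates form column j of the matrix


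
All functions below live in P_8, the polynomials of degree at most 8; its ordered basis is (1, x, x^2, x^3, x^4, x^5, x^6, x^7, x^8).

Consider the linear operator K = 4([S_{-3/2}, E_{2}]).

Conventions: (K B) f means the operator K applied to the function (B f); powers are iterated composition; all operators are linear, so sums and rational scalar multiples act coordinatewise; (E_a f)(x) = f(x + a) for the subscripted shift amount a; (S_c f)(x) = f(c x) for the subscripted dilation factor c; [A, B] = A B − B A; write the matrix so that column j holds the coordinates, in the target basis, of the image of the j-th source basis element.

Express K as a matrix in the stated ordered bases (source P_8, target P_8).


image of 1: 0
image of x: 20
image of x^2: -60x - 20
image of x^3: 135x^2 + 90x + 140
image of x^4: -270x^3 - 270x^2 - 840x - 260
image of x^5: (2025/4)x^4 + 675x^3 + 3150x^2 + 1950x + 1100
image of x^6: -(3645/4)x^5 - (6075/4)x^4 - 9450x^3 - 8775x^2 - 9900x - 2660
image of x^7: (25515/16)x^6 + (25515/8)x^5 + (99225/4)x^4 + (61425/2)x^3 + 51975x^2 + 27930x + 9260
image of x^8: -(10935/4)x^7 - (25515/4)x^6 - 59535x^5 - (184275/2)x^4 - 207900x^3 - 167580x^2 - 111120x - 25220
each image's coordinates form column j of the matrix

the matrix is [[0, 20, -20, 140, -260, 1100, -2660, 9260, -25220]; [0, 0, -60, 90, -840, 1950, -9900, 27930, -111120]; [0, 0, 0, 135, -270, 3150, -8775, 51975, -167580]; [0, 0, 0, 0, -270, 675, -9450, 61425/2, -207900]; [0, 0, 0, 0, 0, 2025/4, -6075/4, 99225/4, -184275/2]; [0, 0, 0, 0, 0, 0, -3645/4, 25515/8, -59535]; [0, 0, 0, 0, 0, 0, 0, 25515/16, -25515/4]; [0, 0, 0, 0, 0, 0, 0, 0, -10935/4]; [0, 0, 0, 0, 0, 0, 0, 0, 0]] (rows listed top to bottom)


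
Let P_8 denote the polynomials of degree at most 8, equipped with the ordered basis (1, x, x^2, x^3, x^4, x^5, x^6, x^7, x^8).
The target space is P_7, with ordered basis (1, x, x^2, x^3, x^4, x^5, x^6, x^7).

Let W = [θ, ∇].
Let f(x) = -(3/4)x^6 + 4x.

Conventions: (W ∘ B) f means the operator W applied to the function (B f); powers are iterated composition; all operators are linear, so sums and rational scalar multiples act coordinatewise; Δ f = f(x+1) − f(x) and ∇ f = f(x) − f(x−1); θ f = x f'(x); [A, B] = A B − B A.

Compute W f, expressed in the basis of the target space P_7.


∇ f = -(9/2)x^5 + (45/4)x^4 - 15x^3 + (45/4)x^2 - (9/2)x + 19/4
θ ∇ f = -(45/2)x^5 + 45x^4 - 45x^3 + (45/2)x^2 - (9/2)x
θ f = -(9/2)x^6 + 4x
∇ θ f = -27x^5 + (135/2)x^4 - 90x^3 + (135/2)x^2 - 27x + 17/2
[θ, ∇] f = (9/2)x^5 - (45/2)x^4 + 45x^3 - 45x^2 + (45/2)x - 17/2

g(x) = (9/2)x^5 - (45/2)x^4 + 45x^3 - 45x^2 + (45/2)x - 17/2


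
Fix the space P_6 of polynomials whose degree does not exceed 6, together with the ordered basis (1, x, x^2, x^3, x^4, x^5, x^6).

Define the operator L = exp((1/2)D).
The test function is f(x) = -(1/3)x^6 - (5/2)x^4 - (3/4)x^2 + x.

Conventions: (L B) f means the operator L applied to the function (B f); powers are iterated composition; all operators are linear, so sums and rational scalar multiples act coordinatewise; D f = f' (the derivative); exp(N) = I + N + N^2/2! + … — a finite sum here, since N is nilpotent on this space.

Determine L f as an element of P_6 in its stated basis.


order-1 term: -x^5 - 5x^3 - (3/4)x + 1/2
order-2 term: -(5/4)x^4 - (15/4)x^2 - 3/16
order-3 term: -(5/6)x^3 - (5/4)x
order-4 term: -(5/16)x^2 - 5/32
order-5 term: -(1/16)x
order-6 term: -1/192
the series for exp((1/2)D) f terminates at order 6
exp((1/2)D) f = -(1/3)x^6 - x^5 - (15/4)x^4 - (35/6)x^3 - (77/16)x^2 - (17/16)x + 29/192

g(x) = -(1/3)x^6 - x^5 - (15/4)x^4 - (35/6)x^3 - (77/16)x^2 - (17/16)x + 29/192


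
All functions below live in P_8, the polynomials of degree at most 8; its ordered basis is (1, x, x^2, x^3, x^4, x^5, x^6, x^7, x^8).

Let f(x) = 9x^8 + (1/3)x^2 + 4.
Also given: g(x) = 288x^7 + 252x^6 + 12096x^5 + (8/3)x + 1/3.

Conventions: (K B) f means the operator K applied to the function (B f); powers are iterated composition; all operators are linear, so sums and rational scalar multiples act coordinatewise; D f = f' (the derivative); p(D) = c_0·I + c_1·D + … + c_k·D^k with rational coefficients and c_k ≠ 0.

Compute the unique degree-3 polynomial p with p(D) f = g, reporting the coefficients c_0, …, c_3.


p(D) = 4·D + (1/2)·D^2 + 4·D^3, i.e. c_0 = 0, c_1 = 4, c_2 = 1/2, c_3 = 4

D^0 f = 9x^8 + (1/3)x^2 + 4
D^1 f = 72x^7 + (2/3)x
D^2 f = 504x^6 + 2/3
D^3 f = 3024x^5
matching coefficients of g against c_0 f + c_1 Df + … from the top degree down determines the c_i
solution: c_0 = 0, c_1 = 4, c_2 = 1/2, c_3 = 4


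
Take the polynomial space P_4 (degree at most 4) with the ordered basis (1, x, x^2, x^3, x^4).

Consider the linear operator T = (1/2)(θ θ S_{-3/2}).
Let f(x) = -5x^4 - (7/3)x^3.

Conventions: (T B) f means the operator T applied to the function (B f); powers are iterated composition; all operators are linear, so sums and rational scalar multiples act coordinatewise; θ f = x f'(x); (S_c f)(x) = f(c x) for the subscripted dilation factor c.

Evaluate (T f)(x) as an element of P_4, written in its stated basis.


the result is g(x) = -(405/2)x^4 + (567/16)x^3

S_{-3/2} f = -(405/16)x^4 + (63/8)x^3
θ S_{-3/2} f = -(405/4)x^4 + (189/8)x^3
θ θ S_{-3/2} f = -405x^4 + (567/8)x^3
((1/2)(θ θ S_{-3/2})) f = -(405/2)x^4 + (567/16)x^3


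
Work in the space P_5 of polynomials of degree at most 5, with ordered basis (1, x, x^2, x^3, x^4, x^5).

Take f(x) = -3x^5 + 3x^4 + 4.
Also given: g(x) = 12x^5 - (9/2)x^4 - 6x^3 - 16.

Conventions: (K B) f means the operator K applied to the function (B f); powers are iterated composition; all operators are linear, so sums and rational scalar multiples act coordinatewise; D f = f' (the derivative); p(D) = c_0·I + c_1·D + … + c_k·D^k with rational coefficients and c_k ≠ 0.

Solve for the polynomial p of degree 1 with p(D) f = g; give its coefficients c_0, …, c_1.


D^0 f = -3x^5 + 3x^4 + 4
D^1 f = -15x^4 + 12x^3
matching coefficients of g against c_0 f + c_1 Df + … from the top degree down determines the c_i
solution: c_0 = -4, c_1 = -1/2

c_0 = -4, c_1 = -1/2


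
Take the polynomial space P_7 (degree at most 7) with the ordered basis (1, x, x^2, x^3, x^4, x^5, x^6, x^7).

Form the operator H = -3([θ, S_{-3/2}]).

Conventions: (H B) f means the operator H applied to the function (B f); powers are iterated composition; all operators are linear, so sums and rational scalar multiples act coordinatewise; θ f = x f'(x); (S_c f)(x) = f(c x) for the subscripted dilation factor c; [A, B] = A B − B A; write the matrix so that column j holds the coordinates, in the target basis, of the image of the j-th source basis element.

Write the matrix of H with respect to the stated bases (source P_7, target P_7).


the matrix is [[0, 0, 0, 0, 0, 0, 0, 0]; [0, 0, 0, 0, 0, 0, 0, 0]; [0, 0, 0, 0, 0, 0, 0, 0]; [0, 0, 0, 0, 0, 0, 0, 0]; [0, 0, 0, 0, 0, 0, 0, 0]; [0, 0, 0, 0, 0, 0, 0, 0]; [0, 0, 0, 0, 0, 0, 0, 0]; [0, 0, 0, 0, 0, 0, 0, 0]] (rows listed top to bottom)

image of 1: 0
image of x: 0
image of x^2: 0
image of x^3: 0
image of x^4: 0
image of x^5: 0
image of x^6: 0
image of x^7: 0
each image's coordinates form column j of the matrix


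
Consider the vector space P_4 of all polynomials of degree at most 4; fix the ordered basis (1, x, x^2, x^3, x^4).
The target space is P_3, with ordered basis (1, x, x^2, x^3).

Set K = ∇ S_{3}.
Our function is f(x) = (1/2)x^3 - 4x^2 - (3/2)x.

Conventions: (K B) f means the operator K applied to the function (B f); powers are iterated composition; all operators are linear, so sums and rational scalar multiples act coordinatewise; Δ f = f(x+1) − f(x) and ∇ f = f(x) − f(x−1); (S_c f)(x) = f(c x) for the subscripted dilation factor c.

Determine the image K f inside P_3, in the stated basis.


the image equals g(x) = (81/2)x^2 - (225/2)x + 45

S_{3} f = (27/2)x^3 - 36x^2 - (9/2)x
∇ S_{3} f = (81/2)x^2 - (225/2)x + 45


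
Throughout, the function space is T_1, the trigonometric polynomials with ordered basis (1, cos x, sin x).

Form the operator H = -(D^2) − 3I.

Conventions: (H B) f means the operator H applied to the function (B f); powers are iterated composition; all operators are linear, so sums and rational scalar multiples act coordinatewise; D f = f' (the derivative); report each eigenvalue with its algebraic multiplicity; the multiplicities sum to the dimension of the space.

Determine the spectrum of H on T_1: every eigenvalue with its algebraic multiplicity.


λ = -3 (multiplicity 1), λ = -2 (multiplicity 2)

image of 1: -3
image of cos x: -2cos x
image of sin x: -2sin x
the matrix is diagonal; its diagonal is (-3, -2, -2)
for a triangular matrix the eigenvalues are the diagonal entries, with algebraic multiplicity their repetition count


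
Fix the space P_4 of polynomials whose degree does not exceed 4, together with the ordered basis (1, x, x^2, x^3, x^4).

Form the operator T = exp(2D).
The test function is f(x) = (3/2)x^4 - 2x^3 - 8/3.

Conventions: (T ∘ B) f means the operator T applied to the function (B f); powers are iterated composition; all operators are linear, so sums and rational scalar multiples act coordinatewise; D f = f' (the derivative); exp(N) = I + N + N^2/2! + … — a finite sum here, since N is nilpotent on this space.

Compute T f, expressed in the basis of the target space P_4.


the result is g(x) = (3/2)x^4 + 10x^3 + 24x^2 + 24x + 16/3

order-1 term: 12x^3 - 12x^2
order-2 term: 36x^2 - 24x
order-3 term: 48x - 16
order-4 term: 24
the series for exp(2D) f terminates at order 4
exp(2D) f = (3/2)x^4 + 10x^3 + 24x^2 + 24x + 16/3


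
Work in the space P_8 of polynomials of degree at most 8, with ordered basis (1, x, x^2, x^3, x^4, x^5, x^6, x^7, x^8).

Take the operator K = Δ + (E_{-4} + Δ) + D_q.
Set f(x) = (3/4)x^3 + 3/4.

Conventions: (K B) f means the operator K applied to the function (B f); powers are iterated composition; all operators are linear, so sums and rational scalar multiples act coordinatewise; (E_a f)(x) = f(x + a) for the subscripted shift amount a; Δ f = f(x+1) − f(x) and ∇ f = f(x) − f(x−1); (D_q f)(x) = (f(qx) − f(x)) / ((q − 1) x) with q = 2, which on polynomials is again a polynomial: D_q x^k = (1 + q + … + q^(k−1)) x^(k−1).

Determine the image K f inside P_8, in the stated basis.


Δ f = (9/4)x^2 + (9/4)x + 3/4
E_{-4} f = (3/4)x^3 - 9x^2 + 36x - 189/4
Δ f = (9/4)x^2 + (9/4)x + 3/4
(E_{-4} + Δ) f = (3/4)x^3 - (27/4)x^2 + (153/4)x - 93/2
D_q f = (21/4)x^2
(Δ + (E_{-4} + Δ) + D_q) f = (3/4)x^3 + (3/4)x^2 + (81/2)x - 183/4

the result is g(x) = (3/4)x^3 + (3/4)x^2 + (81/2)x - 183/4


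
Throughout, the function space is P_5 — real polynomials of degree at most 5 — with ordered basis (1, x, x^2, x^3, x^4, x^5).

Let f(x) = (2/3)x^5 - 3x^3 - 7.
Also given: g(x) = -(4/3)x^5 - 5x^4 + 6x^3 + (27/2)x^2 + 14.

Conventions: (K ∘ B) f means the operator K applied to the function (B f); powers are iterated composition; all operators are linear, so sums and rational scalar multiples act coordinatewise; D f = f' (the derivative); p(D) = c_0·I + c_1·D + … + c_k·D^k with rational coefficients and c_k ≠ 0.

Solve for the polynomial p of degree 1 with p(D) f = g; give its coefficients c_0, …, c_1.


c_0 = -2, c_1 = -3/2

D^0 f = (2/3)x^5 - 3x^3 - 7
D^1 f = (10/3)x^4 - 9x^2
matching coefficients of g against c_0 f + c_1 Df + … from the top degree down determines the c_i
solution: c_0 = -2, c_1 = -3/2


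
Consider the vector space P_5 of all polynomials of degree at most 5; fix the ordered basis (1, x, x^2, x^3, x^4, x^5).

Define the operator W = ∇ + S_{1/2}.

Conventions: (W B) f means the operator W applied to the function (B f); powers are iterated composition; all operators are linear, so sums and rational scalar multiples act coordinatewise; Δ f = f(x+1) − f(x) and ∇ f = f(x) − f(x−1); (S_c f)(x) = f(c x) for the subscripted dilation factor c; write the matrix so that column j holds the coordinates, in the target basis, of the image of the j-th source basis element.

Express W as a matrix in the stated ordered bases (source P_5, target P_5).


the matrix is [[1, 1, -1, 1, -1, 1]; [0, 1/2, 2, -3, 4, -5]; [0, 0, 1/4, 3, -6, 10]; [0, 0, 0, 1/8, 4, -10]; [0, 0, 0, 0, 1/16, 5]; [0, 0, 0, 0, 0, 1/32]] (rows listed top to bottom)

image of 1: 1
image of x: (1/2)x + 1
image of x^2: (1/4)x^2 + 2x - 1
image of x^3: (1/8)x^3 + 3x^2 - 3x + 1
image of x^4: (1/16)x^4 + 4x^3 - 6x^2 + 4x - 1
image of x^5: (1/32)x^5 + 5x^4 - 10x^3 + 10x^2 - 5x + 1
each image's coordinates form column j of the matrix


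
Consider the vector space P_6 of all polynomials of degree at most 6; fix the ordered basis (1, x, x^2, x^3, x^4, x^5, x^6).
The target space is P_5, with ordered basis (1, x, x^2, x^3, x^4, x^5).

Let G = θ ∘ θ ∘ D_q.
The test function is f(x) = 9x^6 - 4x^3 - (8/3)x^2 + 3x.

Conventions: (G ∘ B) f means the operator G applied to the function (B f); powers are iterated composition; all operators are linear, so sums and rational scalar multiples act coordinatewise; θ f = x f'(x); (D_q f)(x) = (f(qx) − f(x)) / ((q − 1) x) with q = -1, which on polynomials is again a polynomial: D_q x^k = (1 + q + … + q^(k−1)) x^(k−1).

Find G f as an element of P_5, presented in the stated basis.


D_q f = -4x^2 + 3
θ D_q f = -8x^2
θ θ D_q f = -16x^2

g(x) = -16x^2


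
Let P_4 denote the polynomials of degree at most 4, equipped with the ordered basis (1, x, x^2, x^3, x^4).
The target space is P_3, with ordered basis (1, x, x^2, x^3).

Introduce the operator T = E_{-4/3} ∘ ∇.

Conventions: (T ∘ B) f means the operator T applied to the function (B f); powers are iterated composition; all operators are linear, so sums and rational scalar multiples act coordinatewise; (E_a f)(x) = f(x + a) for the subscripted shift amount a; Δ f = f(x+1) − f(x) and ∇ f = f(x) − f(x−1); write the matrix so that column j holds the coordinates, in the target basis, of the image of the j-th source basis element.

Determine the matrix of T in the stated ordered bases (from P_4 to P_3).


image of 1: 0
image of x: 1
image of x^2: 2x - 11/3
image of x^3: 3x^2 - 11x + 31/3
image of x^4: 4x^3 - 22x^2 + (124/3)x - 715/27
each image's coordinates form column j of the matrix

the matrix is [[0, 1, -11/3, 31/3, -715/27]; [0, 0, 2, -11, 124/3]; [0, 0, 0, 3, -22]; [0, 0, 0, 0, 4]] (rows listed top to bottom)


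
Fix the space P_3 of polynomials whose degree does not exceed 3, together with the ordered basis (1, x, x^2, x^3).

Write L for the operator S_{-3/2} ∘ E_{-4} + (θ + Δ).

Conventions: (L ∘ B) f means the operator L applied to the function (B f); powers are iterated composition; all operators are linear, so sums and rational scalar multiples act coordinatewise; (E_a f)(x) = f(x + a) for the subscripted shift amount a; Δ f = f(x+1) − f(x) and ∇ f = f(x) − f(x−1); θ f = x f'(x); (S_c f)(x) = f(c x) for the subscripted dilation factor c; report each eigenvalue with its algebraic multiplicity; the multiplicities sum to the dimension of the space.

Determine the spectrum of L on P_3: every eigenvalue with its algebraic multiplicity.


λ = -1/2 (multiplicity 1), λ = -3/8 (multiplicity 1), λ = 1 (multiplicity 1), λ = 17/4 (multiplicity 1)

image of 1: 1
image of x: -(1/2)x - 3
image of x^2: (17/4)x^2 + 14x + 17
image of x^3: -(3/8)x^3 - 24x^2 - 69x - 63
the matrix is upper triangular; its diagonal is (1, -1/2, 17/4, -3/8)
for a triangular matrix the eigenvalues are the diagonal entries, with algebraic multiplicity their repetition count


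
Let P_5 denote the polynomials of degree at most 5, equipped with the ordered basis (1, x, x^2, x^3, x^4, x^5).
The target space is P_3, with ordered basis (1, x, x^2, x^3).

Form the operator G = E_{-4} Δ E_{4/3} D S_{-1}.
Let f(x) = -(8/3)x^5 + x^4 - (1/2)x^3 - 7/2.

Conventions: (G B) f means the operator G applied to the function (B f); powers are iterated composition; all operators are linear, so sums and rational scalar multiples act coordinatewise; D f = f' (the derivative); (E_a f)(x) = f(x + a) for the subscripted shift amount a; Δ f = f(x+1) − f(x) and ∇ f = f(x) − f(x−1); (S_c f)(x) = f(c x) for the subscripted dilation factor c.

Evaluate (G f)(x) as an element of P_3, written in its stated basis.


S_{-1} f = (8/3)x^5 + x^4 + (1/2)x^3 - 7/2
D S_{-1} f = (40/3)x^4 + 4x^3 + (3/2)x^2
E_{4/3} D S_{-1} f = (40/3)x^4 + (676/9)x^3 + (2875/18)x^2 + (12292/81)x + 13192/243
Δ E_{4/3} D S_{-1} f = (160/3)x^3 + (916/3)x^2 + (5383/9)x + 64787/162
E_{-4} Δ E_{4/3} D S_{-1} f = (160/3)x^3 - (1004/3)x^2 + (6439/9)x - 84325/162

the image equals g(x) = (160/3)x^3 - (1004/3)x^2 + (6439/9)x - 84325/162


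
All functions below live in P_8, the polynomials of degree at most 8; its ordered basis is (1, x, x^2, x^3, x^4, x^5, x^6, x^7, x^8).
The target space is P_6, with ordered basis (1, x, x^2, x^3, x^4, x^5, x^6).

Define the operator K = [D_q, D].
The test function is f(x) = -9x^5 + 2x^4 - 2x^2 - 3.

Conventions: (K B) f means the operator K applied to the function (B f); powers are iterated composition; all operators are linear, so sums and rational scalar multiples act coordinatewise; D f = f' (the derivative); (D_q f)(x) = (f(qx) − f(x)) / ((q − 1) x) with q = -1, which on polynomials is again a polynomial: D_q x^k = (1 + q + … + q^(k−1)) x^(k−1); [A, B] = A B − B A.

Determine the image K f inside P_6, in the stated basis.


D f = -45x^4 + 8x^3 - 4x
D_q D f = 8x^2 - 4
D_q f = -9x^4
D D_q f = -36x^3
[D_q, D] f = 36x^3 + 8x^2 - 4

g(x) = 36x^3 + 8x^2 - 4


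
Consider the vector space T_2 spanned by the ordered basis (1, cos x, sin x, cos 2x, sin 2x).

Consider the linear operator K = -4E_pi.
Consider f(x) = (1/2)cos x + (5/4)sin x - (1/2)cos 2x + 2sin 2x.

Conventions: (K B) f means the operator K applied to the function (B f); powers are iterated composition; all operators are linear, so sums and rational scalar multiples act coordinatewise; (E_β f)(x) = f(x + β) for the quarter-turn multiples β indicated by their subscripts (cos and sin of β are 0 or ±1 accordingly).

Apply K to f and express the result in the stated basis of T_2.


E_pi f = -(1/2)cos x - (5/4)sin x - (1/2)cos 2x + 2sin 2x
(-4E_pi) f = 2cos x + 5sin x + 2cos 2x - 8sin 2x

the result is g(x) = 2cos x + 5sin x + 2cos 2x - 8sin 2x
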